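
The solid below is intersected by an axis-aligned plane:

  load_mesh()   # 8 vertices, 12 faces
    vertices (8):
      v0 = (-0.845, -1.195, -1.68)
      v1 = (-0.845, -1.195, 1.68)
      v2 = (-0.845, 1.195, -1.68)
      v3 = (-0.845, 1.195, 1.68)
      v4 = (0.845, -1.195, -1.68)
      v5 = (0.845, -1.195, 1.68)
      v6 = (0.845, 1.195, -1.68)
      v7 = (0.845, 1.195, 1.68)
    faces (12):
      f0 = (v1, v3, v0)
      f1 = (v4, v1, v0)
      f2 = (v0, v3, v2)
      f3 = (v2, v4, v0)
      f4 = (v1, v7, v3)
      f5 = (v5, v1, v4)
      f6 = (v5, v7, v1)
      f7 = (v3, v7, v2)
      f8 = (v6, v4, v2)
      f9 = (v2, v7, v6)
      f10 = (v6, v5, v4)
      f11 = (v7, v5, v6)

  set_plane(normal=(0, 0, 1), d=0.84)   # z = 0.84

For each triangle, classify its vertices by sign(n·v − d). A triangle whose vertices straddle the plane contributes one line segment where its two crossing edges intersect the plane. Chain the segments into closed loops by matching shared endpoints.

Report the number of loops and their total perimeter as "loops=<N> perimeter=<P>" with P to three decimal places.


Straddling triangles (8 of 12):
  (v1,v3,v0) [++-] → (-0.845, 0.5975, 0.84)–(-0.845, -1.195, 0.84)  len=1.7925
  (v4,v1,v0) [-+-] → (-0.4225, -1.195, 0.84)–(-0.845, -1.195, 0.84)  len=0.4225
  (v0,v3,v2) [-+-] → (-0.845, 0.5975, 0.84)–(-0.845, 1.195, 0.84)  len=0.5975
  (v5,v1,v4) [++-] → (-0.4225, -1.195, 0.84)–(0.845, -1.195, 0.84)  len=1.2675
  (v3,v7,v2) [++-] → (0.4225, 1.195, 0.84)–(-0.845, 1.195, 0.84)  len=1.2675
  (v2,v7,v6) [-+-] → (0.4225, 1.195, 0.84)–(0.845, 1.195, 0.84)  len=0.4225
  (v6,v5,v4) [-+-] → (0.845, -0.5975, 0.84)–(0.845, -1.195, 0.84)  len=0.5975
  (v7,v5,v6) [++-] → (0.845, -0.5975, 0.84)–(0.845, 1.195, 0.84)  len=1.7925

Chained into 1 loop(s):
  loop 1: 8 segments, perimeter = 8.1600
Total perimeter = 8.160

loops=1 perimeter=8.160


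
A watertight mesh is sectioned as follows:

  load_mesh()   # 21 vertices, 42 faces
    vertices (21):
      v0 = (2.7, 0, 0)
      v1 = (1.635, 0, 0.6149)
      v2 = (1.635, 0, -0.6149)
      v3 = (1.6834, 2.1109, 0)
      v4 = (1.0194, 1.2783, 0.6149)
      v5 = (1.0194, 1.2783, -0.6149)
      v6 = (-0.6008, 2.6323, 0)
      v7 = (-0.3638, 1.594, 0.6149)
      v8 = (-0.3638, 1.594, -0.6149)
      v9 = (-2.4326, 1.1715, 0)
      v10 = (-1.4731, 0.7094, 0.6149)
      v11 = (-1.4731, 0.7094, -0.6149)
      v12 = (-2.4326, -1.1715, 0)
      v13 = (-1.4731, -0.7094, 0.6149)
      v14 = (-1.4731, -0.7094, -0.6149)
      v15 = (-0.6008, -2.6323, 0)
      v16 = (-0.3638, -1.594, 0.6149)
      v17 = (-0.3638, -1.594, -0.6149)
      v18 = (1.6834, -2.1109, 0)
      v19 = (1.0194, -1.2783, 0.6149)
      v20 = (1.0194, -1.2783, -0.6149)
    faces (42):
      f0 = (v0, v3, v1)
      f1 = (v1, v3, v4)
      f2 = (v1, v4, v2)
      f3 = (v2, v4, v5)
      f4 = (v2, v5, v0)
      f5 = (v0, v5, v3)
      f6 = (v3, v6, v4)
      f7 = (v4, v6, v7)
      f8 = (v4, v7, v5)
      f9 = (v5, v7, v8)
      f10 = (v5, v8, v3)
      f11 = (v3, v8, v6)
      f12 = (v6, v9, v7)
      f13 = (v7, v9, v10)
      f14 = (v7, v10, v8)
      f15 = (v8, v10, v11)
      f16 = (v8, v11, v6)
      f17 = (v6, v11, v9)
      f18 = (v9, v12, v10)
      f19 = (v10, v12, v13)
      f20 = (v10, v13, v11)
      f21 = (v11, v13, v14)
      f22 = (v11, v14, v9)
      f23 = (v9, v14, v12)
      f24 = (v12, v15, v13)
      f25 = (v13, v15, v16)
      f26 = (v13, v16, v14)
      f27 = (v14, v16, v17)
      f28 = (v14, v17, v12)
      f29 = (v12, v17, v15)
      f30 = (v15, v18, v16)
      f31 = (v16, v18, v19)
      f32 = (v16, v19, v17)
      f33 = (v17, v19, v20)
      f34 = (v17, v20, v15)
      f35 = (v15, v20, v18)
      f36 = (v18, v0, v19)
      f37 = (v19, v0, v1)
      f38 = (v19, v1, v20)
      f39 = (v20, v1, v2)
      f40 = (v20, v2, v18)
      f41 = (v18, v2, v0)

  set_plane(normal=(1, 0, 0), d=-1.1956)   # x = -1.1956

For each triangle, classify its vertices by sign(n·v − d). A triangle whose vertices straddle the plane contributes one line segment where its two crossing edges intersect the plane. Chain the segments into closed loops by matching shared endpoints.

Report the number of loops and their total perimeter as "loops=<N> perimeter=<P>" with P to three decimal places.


Straddling triangles (12 of 42):
  (v6,v9,v7) [+-+] → (-1.1956, 2.15797, 0)–(-1.1956, 1.42413, 0.367668)  len=0.8208
  (v7,v9,v10) [+--] → (-1.1956, 1.42413, 0.367668)–(-1.1956, 0.93069, 0.6149)  len=0.5519
  (v7,v10,v8) [+-+] → (-1.1956, 0.93069, 0.6149)–(-1.1956, 0.93069, 0.307256)  len=0.3076
  (v8,v10,v11) [+--] → (-1.1956, 0.93069, 0.307256)–(-1.1956, 0.93069, -0.6149)  len=0.9222
  (v8,v11,v6) [+-+] → (-1.1956, 0.93069, -0.6149)–(-1.1956, 1.32112, -0.419285)  len=0.4367
  (v6,v11,v9) [+--] → (-1.1956, 1.32112, -0.419285)–(-1.1956, 2.15797, 0)  len=0.9360
  (v12,v15,v13) [-+-] → (-1.1956, -2.15797, 0)–(-1.1956, -1.32112, 0.419285)  len=0.9360
  (v13,v15,v16) [-++] → (-1.1956, -1.32112, 0.419285)–(-1.1956, -0.93069, 0.6149)  len=0.4367
  (v13,v16,v14) [-+-] → (-1.1956, -0.93069, 0.6149)–(-1.1956, -0.93069, -0.307256)  len=0.9222
  (v14,v16,v17) [-++] → (-1.1956, -0.93069, -0.307256)–(-1.1956, -0.93069, -0.6149)  len=0.3076
  (v14,v17,v12) [-+-] → (-1.1956, -0.93069, -0.6149)–(-1.1956, -1.42413, -0.367668)  len=0.5519
  (v12,v17,v15) [-++] → (-1.1956, -1.42413, -0.367668)–(-1.1956, -2.15797, 0)  len=0.8208

Chained into 2 loop(s):
  loop 1: 6 segments, perimeter = 3.9752
  loop 2: 6 segments, perimeter = 3.9752
Total perimeter = 7.950

loops=2 perimeter=7.950


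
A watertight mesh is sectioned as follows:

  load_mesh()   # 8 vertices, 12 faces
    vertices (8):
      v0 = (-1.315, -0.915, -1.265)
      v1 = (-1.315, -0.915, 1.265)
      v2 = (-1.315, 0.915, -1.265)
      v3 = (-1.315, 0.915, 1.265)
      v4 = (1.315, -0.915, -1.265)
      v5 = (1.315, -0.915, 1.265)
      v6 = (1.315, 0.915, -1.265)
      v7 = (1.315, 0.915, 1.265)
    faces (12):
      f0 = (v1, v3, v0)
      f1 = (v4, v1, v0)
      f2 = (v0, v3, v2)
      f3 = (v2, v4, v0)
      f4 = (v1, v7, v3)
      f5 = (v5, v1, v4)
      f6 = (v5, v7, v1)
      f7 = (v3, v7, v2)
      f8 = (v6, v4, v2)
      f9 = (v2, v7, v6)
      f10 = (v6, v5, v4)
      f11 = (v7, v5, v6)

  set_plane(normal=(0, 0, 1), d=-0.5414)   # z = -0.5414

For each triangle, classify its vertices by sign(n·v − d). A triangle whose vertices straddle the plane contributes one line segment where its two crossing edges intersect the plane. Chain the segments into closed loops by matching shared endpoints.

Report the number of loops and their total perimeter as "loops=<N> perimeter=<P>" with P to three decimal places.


Straddling triangles (8 of 12):
  (v1,v3,v0) [++-] → (-1.315, -0.391606, -0.5414)–(-1.315, -0.915, -0.5414)  len=0.5234
  (v4,v1,v0) [-+-] → (0.562799, -0.915, -0.5414)–(-1.315, -0.915, -0.5414)  len=1.8778
  (v0,v3,v2) [-+-] → (-1.315, -0.391606, -0.5414)–(-1.315, 0.915, -0.5414)  len=1.3066
  (v5,v1,v4) [++-] → (0.562799, -0.915, -0.5414)–(1.315, -0.915, -0.5414)  len=0.7522
  (v3,v7,v2) [++-] → (-0.562799, 0.915, -0.5414)–(-1.315, 0.915, -0.5414)  len=0.7522
  (v2,v7,v6) [-+-] → (-0.562799, 0.915, -0.5414)–(1.315, 0.915, -0.5414)  len=1.8778
  (v6,v5,v4) [-+-] → (1.315, 0.391606, -0.5414)–(1.315, -0.915, -0.5414)  len=1.3066
  (v7,v5,v6) [++-] → (1.315, 0.391606, -0.5414)–(1.315, 0.915, -0.5414)  len=0.5234

Chained into 1 loop(s):
  loop 1: 8 segments, perimeter = 8.9200
Total perimeter = 8.920

loops=1 perimeter=8.920


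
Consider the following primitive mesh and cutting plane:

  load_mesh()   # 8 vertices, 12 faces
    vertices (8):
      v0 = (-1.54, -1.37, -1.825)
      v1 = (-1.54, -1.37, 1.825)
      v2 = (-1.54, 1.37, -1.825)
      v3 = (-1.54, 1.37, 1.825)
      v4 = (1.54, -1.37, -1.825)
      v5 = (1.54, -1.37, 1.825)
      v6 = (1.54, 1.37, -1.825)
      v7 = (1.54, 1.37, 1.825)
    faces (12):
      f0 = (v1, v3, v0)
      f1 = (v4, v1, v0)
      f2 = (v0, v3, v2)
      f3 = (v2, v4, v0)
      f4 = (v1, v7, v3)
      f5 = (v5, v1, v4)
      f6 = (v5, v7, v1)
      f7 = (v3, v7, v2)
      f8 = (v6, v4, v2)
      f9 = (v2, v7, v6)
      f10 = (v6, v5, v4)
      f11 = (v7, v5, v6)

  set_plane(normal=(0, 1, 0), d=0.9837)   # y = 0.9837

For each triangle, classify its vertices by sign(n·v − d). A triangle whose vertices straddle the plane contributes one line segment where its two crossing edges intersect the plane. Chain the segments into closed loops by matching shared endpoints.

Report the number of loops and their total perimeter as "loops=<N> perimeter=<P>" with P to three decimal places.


Straddling triangles (8 of 12):
  (v1,v3,v0) [-+-] → (-1.54, 0.9837, 1.825)–(-1.54, 0.9837, 1.3104)  len=0.5146
  (v0,v3,v2) [-++] → (-1.54, 0.9837, 1.3104)–(-1.54, 0.9837, -1.825)  len=3.1354
  (v2,v4,v0) [+--] → (-1.10576, 0.9837, -1.825)–(-1.54, 0.9837, -1.825)  len=0.4342
  (v1,v7,v3) [-++] → (1.10576, 0.9837, 1.825)–(-1.54, 0.9837, 1.825)  len=2.6458
  (v5,v7,v1) [-+-] → (1.54, 0.9837, 1.825)–(1.10576, 0.9837, 1.825)  len=0.4342
  (v6,v4,v2) [+-+] → (1.54, 0.9837, -1.825)–(-1.10576, 0.9837, -1.825)  len=2.6458
  (v6,v5,v4) [+--] → (1.54, 0.9837, -1.3104)–(1.54, 0.9837, -1.825)  len=0.5146
  (v7,v5,v6) [+-+] → (1.54, 0.9837, 1.825)–(1.54, 0.9837, -1.3104)  len=3.1354

Chained into 1 loop(s):
  loop 1: 8 segments, perimeter = 13.4600
Total perimeter = 13.460

loops=1 perimeter=13.460


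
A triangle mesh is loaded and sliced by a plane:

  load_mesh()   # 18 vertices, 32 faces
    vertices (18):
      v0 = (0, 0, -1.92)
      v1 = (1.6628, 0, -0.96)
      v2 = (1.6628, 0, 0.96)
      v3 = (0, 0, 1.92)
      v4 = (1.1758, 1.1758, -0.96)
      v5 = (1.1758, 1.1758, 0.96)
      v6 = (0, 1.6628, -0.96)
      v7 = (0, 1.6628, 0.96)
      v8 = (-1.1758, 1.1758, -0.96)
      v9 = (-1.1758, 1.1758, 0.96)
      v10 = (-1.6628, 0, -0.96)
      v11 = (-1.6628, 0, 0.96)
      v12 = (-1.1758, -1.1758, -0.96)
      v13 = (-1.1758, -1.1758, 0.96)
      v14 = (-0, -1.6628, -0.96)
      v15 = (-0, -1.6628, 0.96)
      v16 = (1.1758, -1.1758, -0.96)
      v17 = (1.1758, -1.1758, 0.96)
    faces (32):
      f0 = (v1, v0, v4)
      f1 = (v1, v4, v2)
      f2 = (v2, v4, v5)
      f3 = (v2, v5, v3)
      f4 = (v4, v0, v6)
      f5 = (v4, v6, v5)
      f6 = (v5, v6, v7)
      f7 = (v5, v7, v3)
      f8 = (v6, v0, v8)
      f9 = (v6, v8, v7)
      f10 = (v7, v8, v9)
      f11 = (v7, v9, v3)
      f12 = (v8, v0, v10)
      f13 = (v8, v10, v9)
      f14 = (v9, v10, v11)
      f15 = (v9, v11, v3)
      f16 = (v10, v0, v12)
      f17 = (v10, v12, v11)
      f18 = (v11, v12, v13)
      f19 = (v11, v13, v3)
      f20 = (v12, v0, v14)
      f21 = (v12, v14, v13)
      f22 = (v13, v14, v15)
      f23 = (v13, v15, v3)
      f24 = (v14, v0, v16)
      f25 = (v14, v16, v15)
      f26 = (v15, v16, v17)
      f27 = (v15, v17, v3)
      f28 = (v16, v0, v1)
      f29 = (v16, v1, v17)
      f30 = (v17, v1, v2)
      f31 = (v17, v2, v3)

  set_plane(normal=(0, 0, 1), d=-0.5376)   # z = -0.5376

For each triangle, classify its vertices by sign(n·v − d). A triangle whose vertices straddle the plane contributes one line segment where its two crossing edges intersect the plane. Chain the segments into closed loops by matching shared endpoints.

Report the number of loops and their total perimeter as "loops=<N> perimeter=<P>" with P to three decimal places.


Straddling triangles (16 of 32):
  (v1,v4,v2) [--+] → (1.28294, 0.917124, -0.5376)–(1.6628, 0, -0.5376)  len=0.9927
  (v2,v4,v5) [+-+] → (1.28294, 0.917124, -0.5376)–(1.1758, 1.1758, -0.5376)  len=0.2800
  (v4,v6,v5) [--+] → (0.258676, 1.55566, -0.5376)–(1.1758, 1.1758, -0.5376)  len=0.9927
  (v5,v6,v7) [+-+] → (0.258676, 1.55566, -0.5376)–(0, 1.6628, -0.5376)  len=0.2800
  (v6,v8,v7) [--+] → (-0.917124, 1.28294, -0.5376)–(0, 1.6628, -0.5376)  len=0.9927
  (v7,v8,v9) [+-+] → (-0.917124, 1.28294, -0.5376)–(-1.1758, 1.1758, -0.5376)  len=0.2800
  (v8,v10,v9) [--+] → (-1.55566, 0.258676, -0.5376)–(-1.1758, 1.1758, -0.5376)  len=0.9927
  (v9,v10,v11) [+-+] → (-1.55566, 0.258676, -0.5376)–(-1.6628, 0, -0.5376)  len=0.2800
  (v10,v12,v11) [--+] → (-1.28294, -0.917124, -0.5376)–(-1.6628, 0, -0.5376)  len=0.9927
  (v11,v12,v13) [+-+] → (-1.28294, -0.917124, -0.5376)–(-1.1758, -1.1758, -0.5376)  len=0.2800
  (v12,v14,v13) [--+] → (-0.258676, -1.55566, -0.5376)–(-1.1758, -1.1758, -0.5376)  len=0.9927
  (v13,v14,v15) [+-+] → (-0.258676, -1.55566, -0.5376)–(0, -1.6628, -0.5376)  len=0.2800
  (v14,v16,v15) [--+] → (0.917124, -1.28294, -0.5376)–(0, -1.6628, -0.5376)  len=0.9927
  (v15,v16,v17) [+-+] → (0.917124, -1.28294, -0.5376)–(1.1758, -1.1758, -0.5376)  len=0.2800
  (v16,v1,v17) [--+] → (1.55566, -0.258676, -0.5376)–(1.1758, -1.1758, -0.5376)  len=0.9927
  (v17,v1,v2) [+-+] → (1.55566, -0.258676, -0.5376)–(1.6628, 0, -0.5376)  len=0.2800

Chained into 1 loop(s):
  loop 1: 16 segments, perimeter = 10.1813
Total perimeter = 10.181

loops=1 perimeter=10.181


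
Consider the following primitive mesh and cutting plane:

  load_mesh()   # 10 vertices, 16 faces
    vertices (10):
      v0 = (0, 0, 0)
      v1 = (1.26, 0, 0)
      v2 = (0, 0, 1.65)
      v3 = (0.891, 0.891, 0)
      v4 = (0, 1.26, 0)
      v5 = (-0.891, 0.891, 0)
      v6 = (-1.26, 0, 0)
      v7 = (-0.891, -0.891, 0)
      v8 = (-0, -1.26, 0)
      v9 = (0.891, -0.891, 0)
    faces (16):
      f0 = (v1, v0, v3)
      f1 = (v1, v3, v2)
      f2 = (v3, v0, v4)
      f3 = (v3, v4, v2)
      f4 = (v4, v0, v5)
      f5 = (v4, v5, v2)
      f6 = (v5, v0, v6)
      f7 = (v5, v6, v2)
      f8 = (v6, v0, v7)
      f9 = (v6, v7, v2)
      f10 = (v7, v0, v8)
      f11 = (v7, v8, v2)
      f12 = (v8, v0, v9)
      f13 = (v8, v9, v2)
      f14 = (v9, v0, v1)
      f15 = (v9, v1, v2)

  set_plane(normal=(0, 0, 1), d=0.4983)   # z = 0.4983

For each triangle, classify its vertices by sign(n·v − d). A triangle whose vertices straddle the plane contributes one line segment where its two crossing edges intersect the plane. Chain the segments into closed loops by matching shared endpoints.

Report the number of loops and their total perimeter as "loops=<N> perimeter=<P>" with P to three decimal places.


loops=1 perimeter=5.385

Straddling triangles (8 of 16):
  (v1,v3,v2) [--+] → (0.621918, 0.621918, 0.4983)–(0.87948, 0, 0.4983)  len=0.6731
  (v3,v4,v2) [--+] → (0, 0.87948, 0.4983)–(0.621918, 0.621918, 0.4983)  len=0.6731
  (v4,v5,v2) [--+] → (-0.621918, 0.621918, 0.4983)–(0, 0.87948, 0.4983)  len=0.6731
  (v5,v6,v2) [--+] → (-0.87948, 0, 0.4983)–(-0.621918, 0.621918, 0.4983)  len=0.6731
  (v6,v7,v2) [--+] → (-0.621918, -0.621918, 0.4983)–(-0.87948, 0, 0.4983)  len=0.6731
  (v7,v8,v2) [--+] → (0, -0.87948, 0.4983)–(-0.621918, -0.621918, 0.4983)  len=0.6731
  (v8,v9,v2) [--+] → (0.621918, -0.621918, 0.4983)–(0, -0.87948, 0.4983)  len=0.6731
  (v9,v1,v2) [--+] → (0.87948, 0, 0.4983)–(0.621918, -0.621918, 0.4983)  len=0.6731

Chained into 1 loop(s):
  loop 1: 8 segments, perimeter = 5.3851
Total perimeter = 5.385


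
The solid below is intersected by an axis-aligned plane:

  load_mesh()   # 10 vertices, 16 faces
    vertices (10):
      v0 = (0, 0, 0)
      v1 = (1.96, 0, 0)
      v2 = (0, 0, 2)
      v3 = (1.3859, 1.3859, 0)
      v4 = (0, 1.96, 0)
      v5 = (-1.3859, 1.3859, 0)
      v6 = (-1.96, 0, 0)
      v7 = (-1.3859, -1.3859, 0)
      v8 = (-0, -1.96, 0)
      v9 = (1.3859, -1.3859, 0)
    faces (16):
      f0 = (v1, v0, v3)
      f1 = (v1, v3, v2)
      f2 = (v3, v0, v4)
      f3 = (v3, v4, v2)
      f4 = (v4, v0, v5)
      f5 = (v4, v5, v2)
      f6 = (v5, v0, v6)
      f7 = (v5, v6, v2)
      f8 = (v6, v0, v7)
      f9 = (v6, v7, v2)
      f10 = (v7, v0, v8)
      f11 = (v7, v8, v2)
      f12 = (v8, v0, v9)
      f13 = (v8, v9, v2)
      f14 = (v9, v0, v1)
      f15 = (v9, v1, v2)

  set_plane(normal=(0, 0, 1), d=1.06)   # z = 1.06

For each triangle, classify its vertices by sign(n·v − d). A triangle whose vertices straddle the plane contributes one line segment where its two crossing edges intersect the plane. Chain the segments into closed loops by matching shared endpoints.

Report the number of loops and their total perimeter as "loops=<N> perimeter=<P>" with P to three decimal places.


loops=1 perimeter=5.640

Straddling triangles (8 of 16):
  (v1,v3,v2) [--+] → (0.651373, 0.651373, 1.06)–(0.9212, 0, 1.06)  len=0.7050
  (v3,v4,v2) [--+] → (0, 0.9212, 1.06)–(0.651373, 0.651373, 1.06)  len=0.7050
  (v4,v5,v2) [--+] → (-0.651373, 0.651373, 1.06)–(0, 0.9212, 1.06)  len=0.7050
  (v5,v6,v2) [--+] → (-0.9212, 0, 1.06)–(-0.651373, 0.651373, 1.06)  len=0.7050
  (v6,v7,v2) [--+] → (-0.651373, -0.651373, 1.06)–(-0.9212, 0, 1.06)  len=0.7050
  (v7,v8,v2) [--+] → (0, -0.9212, 1.06)–(-0.651373, -0.651373, 1.06)  len=0.7050
  (v8,v9,v2) [--+] → (0.651373, -0.651373, 1.06)–(0, -0.9212, 1.06)  len=0.7050
  (v9,v1,v2) [--+] → (0.9212, 0, 1.06)–(0.651373, -0.651373, 1.06)  len=0.7050

Chained into 1 loop(s):
  loop 1: 8 segments, perimeter = 5.6404
Total perimeter = 5.640


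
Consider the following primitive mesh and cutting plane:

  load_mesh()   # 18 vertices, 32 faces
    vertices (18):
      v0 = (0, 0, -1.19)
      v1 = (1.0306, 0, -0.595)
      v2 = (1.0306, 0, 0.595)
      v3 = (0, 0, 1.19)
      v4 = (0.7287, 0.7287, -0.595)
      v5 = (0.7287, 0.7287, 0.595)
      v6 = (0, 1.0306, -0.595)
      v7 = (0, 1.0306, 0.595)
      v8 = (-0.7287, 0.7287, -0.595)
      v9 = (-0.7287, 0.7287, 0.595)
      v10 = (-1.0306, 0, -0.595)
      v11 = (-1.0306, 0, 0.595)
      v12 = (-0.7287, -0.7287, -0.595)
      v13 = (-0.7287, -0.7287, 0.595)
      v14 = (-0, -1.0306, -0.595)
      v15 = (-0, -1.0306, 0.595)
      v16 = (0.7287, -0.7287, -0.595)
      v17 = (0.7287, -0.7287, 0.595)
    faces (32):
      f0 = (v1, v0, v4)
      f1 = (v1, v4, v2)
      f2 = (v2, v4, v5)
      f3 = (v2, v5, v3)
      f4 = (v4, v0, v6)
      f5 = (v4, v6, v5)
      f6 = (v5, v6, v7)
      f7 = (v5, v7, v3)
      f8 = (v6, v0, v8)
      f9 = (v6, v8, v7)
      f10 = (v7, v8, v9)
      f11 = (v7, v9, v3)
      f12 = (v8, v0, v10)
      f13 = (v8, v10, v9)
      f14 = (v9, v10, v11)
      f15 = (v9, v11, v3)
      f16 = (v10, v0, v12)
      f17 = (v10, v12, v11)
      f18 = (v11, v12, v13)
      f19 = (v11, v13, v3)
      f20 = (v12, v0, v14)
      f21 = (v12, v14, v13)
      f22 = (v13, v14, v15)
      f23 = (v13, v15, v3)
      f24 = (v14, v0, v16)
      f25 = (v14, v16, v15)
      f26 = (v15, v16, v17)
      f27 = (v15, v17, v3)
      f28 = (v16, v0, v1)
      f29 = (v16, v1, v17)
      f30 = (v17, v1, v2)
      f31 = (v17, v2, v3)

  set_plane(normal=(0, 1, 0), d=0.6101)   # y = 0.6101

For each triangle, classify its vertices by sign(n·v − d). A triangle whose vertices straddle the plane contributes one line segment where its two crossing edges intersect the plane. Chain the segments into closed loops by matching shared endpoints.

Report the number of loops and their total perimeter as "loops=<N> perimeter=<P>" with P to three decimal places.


loops=1 perimeter=5.664

Straddling triangles (12 of 32):
  (v1,v0,v4) [--+] → (0.6101, 0.6101, -0.69184)–(0.777836, 0.6101, -0.595)  len=0.1937
  (v1,v4,v2) [-+-] → (0.777836, 0.6101, -0.595)–(0.777836, 0.6101, -0.401321)  len=0.1937
  (v2,v4,v5) [-++] → (0.777836, 0.6101, -0.401321)–(0.777836, 0.6101, 0.595)  len=0.9963
  (v2,v5,v3) [-+-] → (0.777836, 0.6101, 0.595)–(0.6101, 0.6101, 0.69184)  len=0.1937
  (v4,v0,v6) [+-+] → (0.6101, 0.6101, -0.69184)–(0, 0.6101, -0.837769)  len=0.6273
  (v5,v7,v3) [++-] → (0, 0.6101, 0.837769)–(0.6101, 0.6101, 0.69184)  len=0.6273
  (v6,v0,v8) [+-+] → (0, 0.6101, -0.837769)–(-0.6101, 0.6101, -0.69184)  len=0.6273
  (v7,v9,v3) [++-] → (-0.6101, 0.6101, 0.69184)–(0, 0.6101, 0.837769)  len=0.6273
  (v8,v0,v10) [+--] → (-0.6101, 0.6101, -0.69184)–(-0.777836, 0.6101, -0.595)  len=0.1937
  (v8,v10,v9) [+-+] → (-0.777836, 0.6101, -0.595)–(-0.777836, 0.6101, 0.401321)  len=0.9963
  (v9,v10,v11) [+--] → (-0.777836, 0.6101, 0.401321)–(-0.777836, 0.6101, 0.595)  len=0.1937
  (v9,v11,v3) [+--] → (-0.777836, 0.6101, 0.595)–(-0.6101, 0.6101, 0.69184)  len=0.1937

Chained into 1 loop(s):
  loop 1: 12 segments, perimeter = 5.6640
Total perimeter = 5.664


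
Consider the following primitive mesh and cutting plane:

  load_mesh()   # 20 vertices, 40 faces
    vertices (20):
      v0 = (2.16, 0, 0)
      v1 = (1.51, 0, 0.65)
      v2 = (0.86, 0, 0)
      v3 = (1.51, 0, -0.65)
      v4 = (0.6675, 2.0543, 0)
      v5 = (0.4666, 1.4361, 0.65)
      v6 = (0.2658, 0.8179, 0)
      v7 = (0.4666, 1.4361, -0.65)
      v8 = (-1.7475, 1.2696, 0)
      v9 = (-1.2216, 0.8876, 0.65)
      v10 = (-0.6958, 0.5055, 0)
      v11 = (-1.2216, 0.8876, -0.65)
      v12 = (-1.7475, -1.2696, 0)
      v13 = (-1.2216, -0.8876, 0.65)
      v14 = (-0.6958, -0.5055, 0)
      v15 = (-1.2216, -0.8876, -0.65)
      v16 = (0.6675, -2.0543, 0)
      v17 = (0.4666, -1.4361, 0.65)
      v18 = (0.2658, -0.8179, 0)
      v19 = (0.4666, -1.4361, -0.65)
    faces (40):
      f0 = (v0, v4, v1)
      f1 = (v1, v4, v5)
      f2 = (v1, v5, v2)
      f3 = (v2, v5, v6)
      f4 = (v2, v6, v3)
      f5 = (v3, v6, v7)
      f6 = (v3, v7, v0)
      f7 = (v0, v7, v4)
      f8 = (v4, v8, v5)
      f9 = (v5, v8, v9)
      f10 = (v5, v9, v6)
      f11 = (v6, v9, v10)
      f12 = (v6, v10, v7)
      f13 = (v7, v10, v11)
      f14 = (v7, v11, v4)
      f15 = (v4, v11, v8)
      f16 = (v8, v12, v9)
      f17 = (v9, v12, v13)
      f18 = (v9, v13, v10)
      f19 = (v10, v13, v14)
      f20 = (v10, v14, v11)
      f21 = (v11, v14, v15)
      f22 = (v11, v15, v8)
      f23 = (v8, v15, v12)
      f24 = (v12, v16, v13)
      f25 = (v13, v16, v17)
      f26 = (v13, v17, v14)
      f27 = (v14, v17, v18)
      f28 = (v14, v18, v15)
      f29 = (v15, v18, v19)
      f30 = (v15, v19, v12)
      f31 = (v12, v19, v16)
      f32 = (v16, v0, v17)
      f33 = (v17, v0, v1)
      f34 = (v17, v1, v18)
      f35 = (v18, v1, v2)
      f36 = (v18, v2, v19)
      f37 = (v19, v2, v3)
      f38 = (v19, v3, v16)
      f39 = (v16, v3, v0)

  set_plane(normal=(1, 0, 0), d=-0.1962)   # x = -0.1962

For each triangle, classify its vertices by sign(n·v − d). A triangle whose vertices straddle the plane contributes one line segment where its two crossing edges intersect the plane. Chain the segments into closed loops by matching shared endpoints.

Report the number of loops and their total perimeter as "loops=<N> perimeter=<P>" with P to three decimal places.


Straddling triangles (16 of 40):
  (v4,v8,v5) [+-+] → (-0.1962, 1.77366, 0)–(-0.1962, 1.38626, 0.45542)  len=0.5979
  (v5,v8,v9) [+--] → (-0.1962, 1.38626, 0.45542)–(-0.1962, 1.22075, 0.65)  len=0.2554
  (v5,v9,v6) [+-+] → (-0.1962, 1.22075, 0.65)–(-0.1962, 0.839549, 0.201896)  len=0.5883
  (v6,v9,v10) [+--] → (-0.1962, 0.839549, 0.201896)–(-0.1962, 0.667808, 0)  len=0.2651
  (v6,v10,v7) [+-+] → (-0.1962, 0.667808, 0)–(-0.1962, 0.905472, -0.27937)  len=0.3668
  (v7,v10,v11) [+--] → (-0.1962, 0.905472, -0.27937)–(-0.1962, 1.22075, -0.65)  len=0.4866
  (v7,v11,v4) [+-+] → (-0.1962, 1.22075, -0.65)–(-0.1962, 1.52088, -0.297181)  len=0.4632
  (v4,v11,v8) [+--] → (-0.1962, 1.52088, -0.297181)–(-0.1962, 1.77366, 0)  len=0.3901
  (v12,v16,v13) [-+-] → (-0.1962, -1.77366, 0)–(-0.1962, -1.52088, 0.297181)  len=0.3901
  (v13,v16,v17) [-++] → (-0.1962, -1.52088, 0.297181)–(-0.1962, -1.22075, 0.65)  len=0.4632
  (v13,v17,v14) [-+-] → (-0.1962, -1.22075, 0.65)–(-0.1962, -0.905472, 0.27937)  len=0.4866
  (v14,v17,v18) [-++] → (-0.1962, -0.905472, 0.27937)–(-0.1962, -0.667808, 0)  len=0.3668
  (v14,v18,v15) [-+-] → (-0.1962, -0.667808, 0)–(-0.1962, -0.839549, -0.201896)  len=0.2651
  (v15,v18,v19) [-++] → (-0.1962, -0.839549, -0.201896)–(-0.1962, -1.22075, -0.65)  len=0.5883
  (v15,v19,v12) [-+-] → (-0.1962, -1.22075, -0.65)–(-0.1962, -1.38626, -0.45542)  len=0.2554
  (v12,v19,v16) [-++] → (-0.1962, -1.38626, -0.45542)–(-0.1962, -1.77366, 0)  len=0.5979

Chained into 2 loop(s):
  loop 1: 8 segments, perimeter = 3.4134
  loop 2: 8 segments, perimeter = 3.4134
Total perimeter = 6.827

loops=2 perimeter=6.827


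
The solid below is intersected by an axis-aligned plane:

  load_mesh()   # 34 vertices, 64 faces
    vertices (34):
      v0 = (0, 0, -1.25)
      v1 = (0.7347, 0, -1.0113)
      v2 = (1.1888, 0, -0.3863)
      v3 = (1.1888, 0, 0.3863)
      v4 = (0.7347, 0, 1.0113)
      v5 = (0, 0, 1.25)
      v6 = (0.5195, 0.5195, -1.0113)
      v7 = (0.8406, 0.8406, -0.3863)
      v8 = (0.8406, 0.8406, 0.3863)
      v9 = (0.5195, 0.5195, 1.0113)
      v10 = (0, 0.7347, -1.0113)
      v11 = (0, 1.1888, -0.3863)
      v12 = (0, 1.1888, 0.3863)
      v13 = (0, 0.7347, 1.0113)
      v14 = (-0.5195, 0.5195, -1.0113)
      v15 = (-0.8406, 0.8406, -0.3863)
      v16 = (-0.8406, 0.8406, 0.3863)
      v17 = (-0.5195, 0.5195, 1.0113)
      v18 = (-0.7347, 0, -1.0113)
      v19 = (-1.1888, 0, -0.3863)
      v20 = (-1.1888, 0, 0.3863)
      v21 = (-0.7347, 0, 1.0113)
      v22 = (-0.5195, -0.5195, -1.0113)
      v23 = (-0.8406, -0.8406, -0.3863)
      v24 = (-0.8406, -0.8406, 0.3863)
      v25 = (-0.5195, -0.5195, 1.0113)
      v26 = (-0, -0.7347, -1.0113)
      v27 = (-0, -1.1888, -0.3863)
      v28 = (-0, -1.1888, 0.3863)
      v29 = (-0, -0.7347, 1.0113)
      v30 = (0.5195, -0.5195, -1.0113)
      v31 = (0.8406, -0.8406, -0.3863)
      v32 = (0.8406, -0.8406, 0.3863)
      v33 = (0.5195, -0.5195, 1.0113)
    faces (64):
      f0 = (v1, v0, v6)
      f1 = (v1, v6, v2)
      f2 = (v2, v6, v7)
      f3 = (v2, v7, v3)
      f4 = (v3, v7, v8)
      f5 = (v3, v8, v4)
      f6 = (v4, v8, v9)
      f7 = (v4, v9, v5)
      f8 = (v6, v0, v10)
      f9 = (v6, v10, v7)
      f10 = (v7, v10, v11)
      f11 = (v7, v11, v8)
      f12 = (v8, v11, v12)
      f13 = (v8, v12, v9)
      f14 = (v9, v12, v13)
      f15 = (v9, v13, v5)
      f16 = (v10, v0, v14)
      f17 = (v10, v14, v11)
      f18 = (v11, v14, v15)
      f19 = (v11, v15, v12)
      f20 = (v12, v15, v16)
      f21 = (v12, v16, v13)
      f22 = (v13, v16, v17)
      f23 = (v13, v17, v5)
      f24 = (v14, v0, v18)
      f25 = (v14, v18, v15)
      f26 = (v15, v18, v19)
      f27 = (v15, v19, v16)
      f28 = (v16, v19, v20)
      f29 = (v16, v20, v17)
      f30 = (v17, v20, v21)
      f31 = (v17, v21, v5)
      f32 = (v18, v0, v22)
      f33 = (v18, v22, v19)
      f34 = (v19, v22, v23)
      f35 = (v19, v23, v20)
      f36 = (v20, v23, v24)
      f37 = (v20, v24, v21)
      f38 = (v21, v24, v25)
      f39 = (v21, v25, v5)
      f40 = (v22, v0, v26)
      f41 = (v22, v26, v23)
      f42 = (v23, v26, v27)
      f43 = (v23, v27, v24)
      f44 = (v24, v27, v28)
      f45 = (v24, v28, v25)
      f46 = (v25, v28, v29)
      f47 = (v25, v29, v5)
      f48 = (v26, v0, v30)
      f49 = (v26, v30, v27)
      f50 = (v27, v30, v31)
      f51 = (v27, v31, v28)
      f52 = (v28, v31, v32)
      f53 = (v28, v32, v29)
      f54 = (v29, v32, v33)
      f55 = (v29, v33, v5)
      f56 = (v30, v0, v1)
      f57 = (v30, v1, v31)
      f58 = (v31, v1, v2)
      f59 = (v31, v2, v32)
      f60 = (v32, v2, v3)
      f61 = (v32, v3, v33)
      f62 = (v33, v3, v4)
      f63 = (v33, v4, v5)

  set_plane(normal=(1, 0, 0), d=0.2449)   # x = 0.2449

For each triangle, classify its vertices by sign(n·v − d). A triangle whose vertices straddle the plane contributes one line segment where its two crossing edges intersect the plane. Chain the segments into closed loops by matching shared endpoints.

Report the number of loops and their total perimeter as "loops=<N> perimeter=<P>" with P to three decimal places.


loops=1 perimeter=7.257

Straddling triangles (20 of 64):
  (v1,v0,v6) [+-+] → (0.2449, 0, -1.17043)–(0.2449, 0.2449, -1.13747)  len=0.2471
  (v4,v9,v5) [++-] → (0.2449, 0.2449, 1.13747)–(0.2449, 0, 1.17043)  len=0.2471
  (v6,v0,v10) [+--] → (0.2449, 0.2449, -1.13747)–(0.2449, 0.633252, -1.0113)  len=0.4083
  (v6,v10,v7) [+-+] → (0.2449, 0.633252, -1.0113)–(0.2449, 0.765553, -0.829213)  len=0.2251
  (v7,v10,v11) [+--] → (0.2449, 0.765553, -0.829213)–(0.2449, 1.08736, -0.3863)  len=0.5475
  (v7,v11,v8) [+-+] → (0.2449, 1.08736, -0.3863)–(0.2449, 1.08736, -0.161211)  len=0.2251
  (v8,v11,v12) [+--] → (0.2449, 1.08736, -0.161211)–(0.2449, 1.08736, 0.3863)  len=0.5475
  (v8,v12,v9) [+-+] → (0.2449, 1.08736, 0.3863)–(0.2449, 0.873282, 0.680934)  len=0.3642
  (v9,v12,v13) [+--] → (0.2449, 0.873282, 0.680934)–(0.2449, 0.633252, 1.0113)  len=0.4084
  (v9,v13,v5) [+--] → (0.2449, 0.633252, 1.0113)–(0.2449, 0.2449, 1.13747)  len=0.4083
  (v26,v0,v30) [--+] → (0.2449, -0.2449, -1.13747)–(0.2449, -0.633252, -1.0113)  len=0.4083
  (v26,v30,v27) [-+-] → (0.2449, -0.633252, -1.0113)–(0.2449, -0.873282, -0.680934)  len=0.4084
  (v27,v30,v31) [-++] → (0.2449, -0.873282, -0.680934)–(0.2449, -1.08736, -0.3863)  len=0.3642
  (v27,v31,v28) [-+-] → (0.2449, -1.08736, -0.3863)–(0.2449, -1.08736, 0.161211)  len=0.5475
  (v28,v31,v32) [-++] → (0.2449, -1.08736, 0.161211)–(0.2449, -1.08736, 0.3863)  len=0.2251
  (v28,v32,v29) [-+-] → (0.2449, -1.08736, 0.3863)–(0.2449, -0.765553, 0.829213)  len=0.5475
  (v29,v32,v33) [-++] → (0.2449, -0.765553, 0.829213)–(0.2449, -0.633252, 1.0113)  len=0.2251
  (v29,v33,v5) [-+-] → (0.2449, -0.633252, 1.0113)–(0.2449, -0.2449, 1.13747)  len=0.4083
  (v30,v0,v1) [+-+] → (0.2449, -0.2449, -1.13747)–(0.2449, 0, -1.17043)  len=0.2471
  (v33,v4,v5) [++-] → (0.2449, 0, 1.17043)–(0.2449, -0.2449, 1.13747)  len=0.2471

Chained into 1 loop(s):
  loop 1: 20 segments, perimeter = 7.2572
Total perimeter = 7.257


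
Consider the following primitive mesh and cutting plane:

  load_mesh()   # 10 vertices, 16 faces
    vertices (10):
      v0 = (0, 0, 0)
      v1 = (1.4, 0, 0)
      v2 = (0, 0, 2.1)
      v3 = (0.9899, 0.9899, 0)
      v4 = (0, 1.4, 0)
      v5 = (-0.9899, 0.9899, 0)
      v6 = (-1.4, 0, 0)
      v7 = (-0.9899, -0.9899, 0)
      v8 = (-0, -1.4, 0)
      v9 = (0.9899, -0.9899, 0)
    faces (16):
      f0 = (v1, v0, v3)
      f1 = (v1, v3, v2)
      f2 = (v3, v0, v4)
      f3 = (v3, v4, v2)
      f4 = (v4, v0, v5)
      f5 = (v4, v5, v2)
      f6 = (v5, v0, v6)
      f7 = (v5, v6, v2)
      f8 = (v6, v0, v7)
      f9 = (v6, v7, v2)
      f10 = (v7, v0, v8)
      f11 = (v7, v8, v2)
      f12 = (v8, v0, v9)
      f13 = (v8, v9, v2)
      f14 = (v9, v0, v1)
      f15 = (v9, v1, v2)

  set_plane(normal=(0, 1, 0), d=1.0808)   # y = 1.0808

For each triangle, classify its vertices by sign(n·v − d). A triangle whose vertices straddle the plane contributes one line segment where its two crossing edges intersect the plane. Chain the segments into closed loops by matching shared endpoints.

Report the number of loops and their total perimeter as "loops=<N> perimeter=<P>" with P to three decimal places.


Straddling triangles (4 of 16):
  (v3,v0,v4) [--+] → (0, 1.0808, 0)–(0.770485, 1.0808, 0)  len=0.7705
  (v3,v4,v2) [-+-] → (0.770485, 1.0808, 0)–(0, 1.0808, 0.4788)  len=0.9071
  (v4,v0,v5) [+--] → (0, 1.0808, 0)–(-0.770485, 1.0808, 0)  len=0.7705
  (v4,v5,v2) [+--] → (-0.770485, 1.0808, 0)–(0, 1.0808, 0.4788)  len=0.9071

Chained into 1 loop(s):
  loop 1: 4 segments, perimeter = 3.3552
Total perimeter = 3.355

loops=1 perimeter=3.355


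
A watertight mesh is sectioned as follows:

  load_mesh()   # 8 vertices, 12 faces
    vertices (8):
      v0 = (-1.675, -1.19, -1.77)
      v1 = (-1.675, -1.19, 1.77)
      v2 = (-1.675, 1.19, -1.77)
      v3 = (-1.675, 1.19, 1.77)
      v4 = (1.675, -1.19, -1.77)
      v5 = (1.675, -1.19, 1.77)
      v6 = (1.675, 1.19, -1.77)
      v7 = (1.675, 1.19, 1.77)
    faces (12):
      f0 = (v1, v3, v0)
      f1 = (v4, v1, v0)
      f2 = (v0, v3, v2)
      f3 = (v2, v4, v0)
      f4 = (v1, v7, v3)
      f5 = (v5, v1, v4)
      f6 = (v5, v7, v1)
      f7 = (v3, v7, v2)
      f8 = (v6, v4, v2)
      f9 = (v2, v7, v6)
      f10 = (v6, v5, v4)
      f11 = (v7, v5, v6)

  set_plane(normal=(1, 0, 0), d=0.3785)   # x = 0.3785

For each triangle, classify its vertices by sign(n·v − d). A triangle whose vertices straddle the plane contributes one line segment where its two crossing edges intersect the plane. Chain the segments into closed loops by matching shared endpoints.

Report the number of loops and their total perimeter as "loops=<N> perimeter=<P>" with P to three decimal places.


loops=1 perimeter=11.840

Straddling triangles (8 of 12):
  (v4,v1,v0) [+--] → (0.3785, -1.19, -0.399967)–(0.3785, -1.19, -1.77)  len=1.3700
  (v2,v4,v0) [-+-] → (0.3785, -0.268904, -1.77)–(0.3785, -1.19, -1.77)  len=0.9211
  (v1,v7,v3) [-+-] → (0.3785, 0.268904, 1.77)–(0.3785, 1.19, 1.77)  len=0.9211
  (v5,v1,v4) [+-+] → (0.3785, -1.19, 1.77)–(0.3785, -1.19, -0.399967)  len=2.1700
  (v5,v7,v1) [++-] → (0.3785, 0.268904, 1.77)–(0.3785, -1.19, 1.77)  len=1.4589
  (v3,v7,v2) [-+-] → (0.3785, 1.19, 1.77)–(0.3785, 1.19, 0.399967)  len=1.3700
  (v6,v4,v2) [++-] → (0.3785, -0.268904, -1.77)–(0.3785, 1.19, -1.77)  len=1.4589
  (v2,v7,v6) [-++] → (0.3785, 1.19, 0.399967)–(0.3785, 1.19, -1.77)  len=2.1700

Chained into 1 loop(s):
  loop 1: 8 segments, perimeter = 11.8400
Total perimeter = 11.840


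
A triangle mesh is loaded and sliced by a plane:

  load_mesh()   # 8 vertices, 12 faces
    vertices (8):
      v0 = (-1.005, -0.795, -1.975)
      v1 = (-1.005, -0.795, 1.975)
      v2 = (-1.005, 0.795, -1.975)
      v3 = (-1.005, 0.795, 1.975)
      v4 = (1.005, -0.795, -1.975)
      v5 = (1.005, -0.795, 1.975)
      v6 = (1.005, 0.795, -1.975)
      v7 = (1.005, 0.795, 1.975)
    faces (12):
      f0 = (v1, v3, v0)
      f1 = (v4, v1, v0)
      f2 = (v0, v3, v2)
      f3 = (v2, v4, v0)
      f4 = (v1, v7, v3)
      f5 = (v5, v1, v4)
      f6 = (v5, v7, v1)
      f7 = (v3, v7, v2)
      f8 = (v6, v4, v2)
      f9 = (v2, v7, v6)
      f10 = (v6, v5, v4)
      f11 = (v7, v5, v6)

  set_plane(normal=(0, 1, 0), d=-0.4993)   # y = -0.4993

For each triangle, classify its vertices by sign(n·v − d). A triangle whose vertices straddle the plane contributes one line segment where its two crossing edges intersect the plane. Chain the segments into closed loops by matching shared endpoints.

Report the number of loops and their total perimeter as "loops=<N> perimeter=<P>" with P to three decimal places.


loops=1 perimeter=11.920

Straddling triangles (8 of 12):
  (v1,v3,v0) [-+-] → (-1.005, -0.4993, 1.975)–(-1.005, -0.4993, -1.2404)  len=3.2154
  (v0,v3,v2) [-++] → (-1.005, -0.4993, -1.2404)–(-1.005, -0.4993, -1.975)  len=0.7346
  (v2,v4,v0) [+--] → (0.631191, -0.4993, -1.975)–(-1.005, -0.4993, -1.975)  len=1.6362
  (v1,v7,v3) [-++] → (-0.631191, -0.4993, 1.975)–(-1.005, -0.4993, 1.975)  len=0.3738
  (v5,v7,v1) [-+-] → (1.005, -0.4993, 1.975)–(-0.631191, -0.4993, 1.975)  len=1.6362
  (v6,v4,v2) [+-+] → (1.005, -0.4993, -1.975)–(0.631191, -0.4993, -1.975)  len=0.3738
  (v6,v5,v4) [+--] → (1.005, -0.4993, 1.2404)–(1.005, -0.4993, -1.975)  len=3.2154
  (v7,v5,v6) [+-+] → (1.005, -0.4993, 1.975)–(1.005, -0.4993, 1.2404)  len=0.7346

Chained into 1 loop(s):
  loop 1: 8 segments, perimeter = 11.9200
Total perimeter = 11.920


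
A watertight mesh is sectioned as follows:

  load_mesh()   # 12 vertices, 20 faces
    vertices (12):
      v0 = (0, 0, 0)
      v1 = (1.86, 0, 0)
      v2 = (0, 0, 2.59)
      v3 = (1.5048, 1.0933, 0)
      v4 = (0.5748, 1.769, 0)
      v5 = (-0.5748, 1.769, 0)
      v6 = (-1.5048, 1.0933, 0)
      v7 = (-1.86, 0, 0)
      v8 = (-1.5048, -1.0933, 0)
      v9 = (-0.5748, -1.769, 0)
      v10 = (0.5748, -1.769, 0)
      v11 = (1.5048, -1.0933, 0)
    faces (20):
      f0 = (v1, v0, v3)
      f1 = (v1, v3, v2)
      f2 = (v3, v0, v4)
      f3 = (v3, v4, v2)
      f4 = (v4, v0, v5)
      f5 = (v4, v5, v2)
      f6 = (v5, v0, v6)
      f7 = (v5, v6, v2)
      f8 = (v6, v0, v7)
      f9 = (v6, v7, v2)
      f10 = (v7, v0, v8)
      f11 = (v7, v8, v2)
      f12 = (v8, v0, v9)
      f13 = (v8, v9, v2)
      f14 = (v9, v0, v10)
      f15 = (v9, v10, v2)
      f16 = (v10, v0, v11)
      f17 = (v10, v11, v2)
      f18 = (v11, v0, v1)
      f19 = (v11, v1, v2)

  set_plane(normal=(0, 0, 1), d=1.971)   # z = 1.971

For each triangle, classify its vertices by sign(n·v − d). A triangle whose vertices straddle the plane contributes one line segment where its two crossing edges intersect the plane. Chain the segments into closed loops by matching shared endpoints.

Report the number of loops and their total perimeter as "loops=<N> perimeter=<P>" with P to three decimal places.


Straddling triangles (10 of 20):
  (v1,v3,v2) [--+] → (0.359641, 0.261294, 1.971)–(0.444533, 0, 1.971)  len=0.2747
  (v3,v4,v2) [--+] → (0.137375, 0.422784, 1.971)–(0.359641, 0.261294, 1.971)  len=0.2747
  (v4,v5,v2) [--+] → (-0.137375, 0.422784, 1.971)–(0.137375, 0.422784, 1.971)  len=0.2747
  (v5,v6,v2) [--+] → (-0.359641, 0.261294, 1.971)–(-0.137375, 0.422784, 1.971)  len=0.2747
  (v6,v7,v2) [--+] → (-0.444533, 0, 1.971)–(-0.359641, 0.261294, 1.971)  len=0.2747
  (v7,v8,v2) [--+] → (-0.359641, -0.261294, 1.971)–(-0.444533, 0, 1.971)  len=0.2747
  (v8,v9,v2) [--+] → (-0.137375, -0.422784, 1.971)–(-0.359641, -0.261294, 1.971)  len=0.2747
  (v9,v10,v2) [--+] → (0.137375, -0.422784, 1.971)–(-0.137375, -0.422784, 1.971)  len=0.2747
  (v10,v11,v2) [--+] → (0.359641, -0.261294, 1.971)–(0.137375, -0.422784, 1.971)  len=0.2747
  (v11,v1,v2) [--+] → (0.444533, 0, 1.971)–(0.359641, -0.261294, 1.971)  len=0.2747

Chained into 1 loop(s):
  loop 1: 10 segments, perimeter = 2.7474
Total perimeter = 2.747

loops=1 perimeter=2.747


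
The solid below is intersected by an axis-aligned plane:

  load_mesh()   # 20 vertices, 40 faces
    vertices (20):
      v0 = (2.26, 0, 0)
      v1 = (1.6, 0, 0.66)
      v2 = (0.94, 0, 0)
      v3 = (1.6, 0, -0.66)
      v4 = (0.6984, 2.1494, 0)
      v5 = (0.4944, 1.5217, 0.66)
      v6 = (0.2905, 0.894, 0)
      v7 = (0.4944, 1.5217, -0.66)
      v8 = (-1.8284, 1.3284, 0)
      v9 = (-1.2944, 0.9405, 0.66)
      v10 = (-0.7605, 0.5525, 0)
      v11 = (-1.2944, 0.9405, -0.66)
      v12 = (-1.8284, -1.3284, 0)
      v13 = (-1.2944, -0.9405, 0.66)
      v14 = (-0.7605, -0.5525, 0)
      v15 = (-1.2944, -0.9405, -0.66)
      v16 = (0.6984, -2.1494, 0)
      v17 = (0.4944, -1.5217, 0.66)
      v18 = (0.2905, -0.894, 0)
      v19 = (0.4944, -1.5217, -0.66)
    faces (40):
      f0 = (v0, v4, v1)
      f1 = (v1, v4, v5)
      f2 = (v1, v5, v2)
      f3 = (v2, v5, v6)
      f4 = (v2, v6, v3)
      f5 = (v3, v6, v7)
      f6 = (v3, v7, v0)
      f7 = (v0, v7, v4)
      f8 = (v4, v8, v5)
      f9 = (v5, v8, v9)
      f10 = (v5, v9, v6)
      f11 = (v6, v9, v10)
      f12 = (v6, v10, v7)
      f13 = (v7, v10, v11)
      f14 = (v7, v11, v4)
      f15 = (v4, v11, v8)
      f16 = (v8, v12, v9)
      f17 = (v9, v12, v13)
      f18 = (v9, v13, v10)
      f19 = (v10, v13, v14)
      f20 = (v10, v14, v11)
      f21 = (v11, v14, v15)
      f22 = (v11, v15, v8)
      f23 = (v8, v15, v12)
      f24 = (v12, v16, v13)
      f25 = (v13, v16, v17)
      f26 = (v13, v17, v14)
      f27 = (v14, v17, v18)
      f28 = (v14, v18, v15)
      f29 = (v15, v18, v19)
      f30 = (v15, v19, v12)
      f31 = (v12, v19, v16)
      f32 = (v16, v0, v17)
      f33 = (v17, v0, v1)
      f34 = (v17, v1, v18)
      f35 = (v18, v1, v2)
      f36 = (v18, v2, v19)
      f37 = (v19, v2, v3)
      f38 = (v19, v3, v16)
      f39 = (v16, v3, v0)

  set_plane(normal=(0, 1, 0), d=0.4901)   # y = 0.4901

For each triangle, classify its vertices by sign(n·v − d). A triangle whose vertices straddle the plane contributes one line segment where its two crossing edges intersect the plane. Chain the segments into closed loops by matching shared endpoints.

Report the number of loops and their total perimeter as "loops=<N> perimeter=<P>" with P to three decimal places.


Straddling triangles (16 of 40):
  (v0,v4,v1) [-+-] → (1.90393, 0.4901, 0)–(1.39442, 0.4901, 0.509509)  len=0.7206
  (v1,v4,v5) [-++] → (1.39442, 0.4901, 0.509509)–(1.24391, 0.4901, 0.66)  len=0.2128
  (v1,v5,v2) [-+-] → (1.24391, 0.4901, 0.66)–(0.796484, 0.4901, 0.212569)  len=0.6328
  (v2,v5,v6) [-++] → (0.796484, 0.4901, 0.212569)–(0.583937, 0.4901, 0)  len=0.3006
  (v2,v6,v3) [-+-] → (0.583937, 0.4901, 0)–(0.882119, 0.4901, -0.298181)  len=0.4217
  (v3,v6,v7) [-++] → (0.882119, 0.4901, -0.298181)–(1.24391, 0.4901, -0.66)  len=0.5117
  (v3,v7,v0) [-+-] → (1.24391, 0.4901, -0.66)–(1.69135, 0.4901, -0.212569)  len=0.6328
  (v0,v7,v4) [-++] → (1.69135, 0.4901, -0.212569)–(1.90393, 0.4901, 0)  len=0.3006
  (v8,v12,v9) [+-+] → (-1.8284, 0.4901, 0)–(-1.4004, 0.4901, 0.528983)  len=0.6804
  (v9,v12,v13) [+--] → (-1.4004, 0.4901, 0.528983)–(-1.2944, 0.4901, 0.66)  len=0.1685
  (v9,v13,v10) [+-+] → (-1.2944, 0.4901, 0.66)–(-0.782814, 0.4901, 0.0275847)  len=0.8134
  (v10,v13,v14) [+--] → (-0.782814, 0.4901, 0.0275847)–(-0.7605, 0.4901, 0)  len=0.0355
  (v10,v14,v11) [+-+] → (-0.7605, 0.4901, 0)–(-1.13334, 0.4901, -0.460895)  len=0.5928
  (v11,v14,v15) [+--] → (-1.13334, 0.4901, -0.460895)–(-1.2944, 0.4901, -0.66)  len=0.2561
  (v11,v15,v8) [+-+] → (-1.2944, 0.4901, -0.66)–(-1.6311, 0.4901, -0.243853)  len=0.5353
  (v8,v15,v12) [+--] → (-1.6311, 0.4901, -0.243853)–(-1.8284, 0.4901, 0)  len=0.3137

Chained into 2 loop(s):
  loop 1: 8 segments, perimeter = 3.7335
  loop 2: 8 segments, perimeter = 3.3958
Total perimeter = 7.129

loops=2 perimeter=7.129
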